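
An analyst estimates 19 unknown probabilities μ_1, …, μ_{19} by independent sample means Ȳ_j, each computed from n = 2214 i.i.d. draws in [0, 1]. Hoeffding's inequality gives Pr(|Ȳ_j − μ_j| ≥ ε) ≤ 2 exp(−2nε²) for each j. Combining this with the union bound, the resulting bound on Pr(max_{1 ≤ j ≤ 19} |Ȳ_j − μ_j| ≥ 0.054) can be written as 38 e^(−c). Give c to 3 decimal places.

Union bound over the 19 events: Pr(max_{1 ≤ j ≤ 19} |Ȳ_j − μ_j| ≥ 0.054) ≤ 19·2·exp(−2nε²) = 38 exp(−2·2214·0.054²).
So c = 2·2214·0.054² = 12.9120.

12.912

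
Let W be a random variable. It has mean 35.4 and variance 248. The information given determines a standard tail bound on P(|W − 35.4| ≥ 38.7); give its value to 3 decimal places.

0.166

Mean and variance are known, so Chebyshev's inequality applies.
Chebyshev: P(|W − μ| ≥ t) ≤ Var(W)/t².
Bound = 248 / 1497.69 = 0.1656.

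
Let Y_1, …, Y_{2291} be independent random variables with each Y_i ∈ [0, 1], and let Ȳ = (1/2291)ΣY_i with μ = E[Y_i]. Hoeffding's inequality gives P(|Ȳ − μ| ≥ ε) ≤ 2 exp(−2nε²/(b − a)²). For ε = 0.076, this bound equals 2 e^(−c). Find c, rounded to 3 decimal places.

26.466

c = 2nε²/(b − a)² = 2·2291·0.076² / 1² = 26.4656.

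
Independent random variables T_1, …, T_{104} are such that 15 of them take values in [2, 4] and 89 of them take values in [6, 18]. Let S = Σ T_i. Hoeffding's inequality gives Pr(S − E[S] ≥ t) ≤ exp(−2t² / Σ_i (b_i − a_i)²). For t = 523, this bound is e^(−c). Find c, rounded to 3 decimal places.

42.487

Σ(b_i − a_i)² = 15·2² + 89·12² = 12876.
c = 2t² / 12876 = 2·523² / 12876 = 42.4866.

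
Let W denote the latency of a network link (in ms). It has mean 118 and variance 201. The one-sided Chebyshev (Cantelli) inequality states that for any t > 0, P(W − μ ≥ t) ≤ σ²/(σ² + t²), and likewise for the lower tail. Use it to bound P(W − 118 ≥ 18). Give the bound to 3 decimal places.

Here σ² = 201 and t = 18, so σ² + t² = 525.
Cantelli's bound: 201/525 = 0.3829.

0.383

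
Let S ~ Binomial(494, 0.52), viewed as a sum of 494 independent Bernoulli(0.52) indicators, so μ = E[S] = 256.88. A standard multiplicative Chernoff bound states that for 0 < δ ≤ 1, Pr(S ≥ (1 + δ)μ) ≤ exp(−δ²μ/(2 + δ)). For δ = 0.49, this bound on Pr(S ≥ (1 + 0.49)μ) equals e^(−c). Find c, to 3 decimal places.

c = δ²μ/(2 + δ) = 0.49²·256.88/(2 + 0.49) = 24.7698.

24.770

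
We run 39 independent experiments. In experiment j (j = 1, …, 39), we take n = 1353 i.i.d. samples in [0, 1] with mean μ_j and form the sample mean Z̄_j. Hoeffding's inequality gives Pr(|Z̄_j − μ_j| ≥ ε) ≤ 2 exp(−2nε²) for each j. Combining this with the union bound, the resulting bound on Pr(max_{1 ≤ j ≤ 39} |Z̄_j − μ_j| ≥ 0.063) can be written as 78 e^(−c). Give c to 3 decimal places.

Union bound over the 39 events: Pr(max_{1 ≤ j ≤ 39} |Z̄_j − μ_j| ≥ 0.063) ≤ 39·2·exp(−2nε²) = 78 exp(−2·1353·0.063²).
So c = 2·1353·0.063² = 10.7401.

10.740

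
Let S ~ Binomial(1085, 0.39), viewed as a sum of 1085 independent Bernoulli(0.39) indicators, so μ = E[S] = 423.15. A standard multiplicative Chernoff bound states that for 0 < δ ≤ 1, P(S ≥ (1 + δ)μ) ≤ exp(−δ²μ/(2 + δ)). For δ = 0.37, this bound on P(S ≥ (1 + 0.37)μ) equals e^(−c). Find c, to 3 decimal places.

24.443

c = δ²μ/(2 + δ) = 0.37²·423.15/(2 + 0.37) = 24.4427.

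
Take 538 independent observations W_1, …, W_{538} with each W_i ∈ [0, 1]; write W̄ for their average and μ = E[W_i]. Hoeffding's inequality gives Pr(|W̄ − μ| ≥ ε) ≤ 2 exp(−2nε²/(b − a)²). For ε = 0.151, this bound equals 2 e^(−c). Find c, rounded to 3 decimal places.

24.534

c = 2nε²/(b − a)² = 2·538·0.151² / 1² = 24.5339.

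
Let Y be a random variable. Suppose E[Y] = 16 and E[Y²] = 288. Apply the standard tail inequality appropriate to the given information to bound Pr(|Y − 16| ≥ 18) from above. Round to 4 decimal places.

0.0988

The first two moments determine the variance, so Chebyshev's inequality is the sharpest standard bound available.
Var(Y) = E[Y²] − (E[Y])² = 288 − 256 = 32.
Chebyshev's inequality: Pr(|Y − μ| ≥ t) ≤ Var(Y)/t² = 32/324 = 0.0988.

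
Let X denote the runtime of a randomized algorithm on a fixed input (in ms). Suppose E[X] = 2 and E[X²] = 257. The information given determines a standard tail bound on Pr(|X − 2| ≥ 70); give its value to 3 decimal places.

0.052

The first two moments determine the variance, so Chebyshev's inequality is the sharpest standard bound available.
Var(X) = E[X²] − (E[X])² = 257 − 4 = 253.
Chebyshev's inequality: Pr(|X − μ| ≥ t) ≤ Var(X)/t² = 253/4900 = 0.0516.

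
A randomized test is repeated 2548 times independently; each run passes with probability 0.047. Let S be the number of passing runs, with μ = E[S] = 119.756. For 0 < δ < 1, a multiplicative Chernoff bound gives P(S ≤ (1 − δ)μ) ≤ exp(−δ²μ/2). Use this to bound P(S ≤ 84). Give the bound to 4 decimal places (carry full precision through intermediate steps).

Write 84 = (1 − δ)μ, so δ = 1 − 84/119.756 = 0.2985738…
Then the exponent is δ²μ/2 = (μ − 84)²/(2μ) = 5.337902.
Bound = exp(−5.337902) = 0.00481.

0.0048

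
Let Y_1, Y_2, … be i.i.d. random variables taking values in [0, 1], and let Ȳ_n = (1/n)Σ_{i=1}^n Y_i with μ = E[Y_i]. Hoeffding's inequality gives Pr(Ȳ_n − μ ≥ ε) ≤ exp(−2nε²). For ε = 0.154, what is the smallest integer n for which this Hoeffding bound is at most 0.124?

45

Require exp(−2nε²) ≤ 0.124, i.e. 2nε² ≥ ln(1/0.124) = 2.087474.
So n ≥ 2.087474 / (2·0.154²) = 44.010.
The smallest integer n is 45.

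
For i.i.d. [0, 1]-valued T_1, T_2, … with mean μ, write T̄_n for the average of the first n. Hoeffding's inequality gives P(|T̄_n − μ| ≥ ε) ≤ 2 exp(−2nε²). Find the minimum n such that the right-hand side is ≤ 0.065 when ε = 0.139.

89

Require 2·exp(−2nε²) ≤ 0.065, i.e. 2nε² ≥ ln(2/0.065) = 3.426515.
So n ≥ 3.426515 / (2·0.139²) = 88.673.
The smallest integer n is 89.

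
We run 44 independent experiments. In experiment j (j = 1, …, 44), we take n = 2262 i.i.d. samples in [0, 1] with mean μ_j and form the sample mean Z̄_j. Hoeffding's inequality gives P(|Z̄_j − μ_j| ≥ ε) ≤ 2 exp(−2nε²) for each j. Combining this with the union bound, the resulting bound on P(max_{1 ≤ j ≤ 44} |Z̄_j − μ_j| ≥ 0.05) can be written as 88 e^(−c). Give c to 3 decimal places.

Union bound over the 44 events: P(max_{1 ≤ j ≤ 44} |Z̄_j − μ_j| ≥ 0.05) ≤ 44·2·exp(−2nε²) = 88 exp(−2·2262·0.05²).
So c = 2·2262·0.05² = 11.3100.

11.310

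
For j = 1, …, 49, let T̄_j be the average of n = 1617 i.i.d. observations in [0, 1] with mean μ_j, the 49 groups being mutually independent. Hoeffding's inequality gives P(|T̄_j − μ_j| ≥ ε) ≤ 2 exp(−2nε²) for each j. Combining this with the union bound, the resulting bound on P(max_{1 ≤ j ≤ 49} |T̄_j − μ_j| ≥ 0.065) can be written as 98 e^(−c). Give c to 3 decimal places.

13.664

Union bound over the 49 events: P(max_{1 ≤ j ≤ 49} |T̄_j − μ_j| ≥ 0.065) ≤ 49·2·exp(−2nε²) = 98 exp(−2·1617·0.065²).
So c = 2·1617·0.065² = 13.6637.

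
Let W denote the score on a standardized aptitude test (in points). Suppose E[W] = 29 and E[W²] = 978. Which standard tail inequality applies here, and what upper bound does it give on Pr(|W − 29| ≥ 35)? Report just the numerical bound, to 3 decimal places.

The first two moments determine the variance, so Chebyshev's inequality is the sharpest standard bound available.
Var(W) = E[W²] − (E[W])² = 978 − 841 = 137.
Chebyshev's inequality: Pr(|W − μ| ≥ t) ≤ Var(W)/t² = 137/1225 = 0.1118.

0.112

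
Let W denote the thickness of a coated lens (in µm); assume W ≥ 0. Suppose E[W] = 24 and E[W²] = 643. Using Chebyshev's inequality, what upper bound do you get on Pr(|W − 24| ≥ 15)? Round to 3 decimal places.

Var(W) = E[W²] − (E[W])² = 643 − 576 = 67.
Chebyshev's inequality: Pr(|W − μ| ≥ t) ≤ Var(W)/t² = 67/225 = 0.2978.

0.298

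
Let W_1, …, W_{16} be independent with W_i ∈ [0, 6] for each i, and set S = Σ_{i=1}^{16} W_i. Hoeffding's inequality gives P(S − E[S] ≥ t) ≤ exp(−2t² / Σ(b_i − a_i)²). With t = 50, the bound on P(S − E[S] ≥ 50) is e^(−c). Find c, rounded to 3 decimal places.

8.681

Σ(b_i − a_i)² = 16·(6)² = 576.
c = 2t²/576 = 2·50²/576 = 8.6806.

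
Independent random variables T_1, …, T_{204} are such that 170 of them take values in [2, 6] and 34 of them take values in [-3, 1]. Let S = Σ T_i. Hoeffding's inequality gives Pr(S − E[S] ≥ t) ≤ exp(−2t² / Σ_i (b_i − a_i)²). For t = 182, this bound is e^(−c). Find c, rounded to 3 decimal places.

Σ(b_i − a_i)² = 170·4² + 34·4² = 3264.
c = 2t² / 3264 = 2·182² / 3264 = 20.2966.

20.297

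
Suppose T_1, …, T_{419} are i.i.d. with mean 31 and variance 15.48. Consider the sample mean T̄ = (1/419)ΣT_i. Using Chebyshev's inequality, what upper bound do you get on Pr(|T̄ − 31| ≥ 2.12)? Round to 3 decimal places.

Var(T̄) = Var(T_i)/n = 15.48/419 = 0.036945.
Chebyshev: Pr(|T̄ − 31| ≥ 2.12) ≤ Var(T̄)/(2.12)² = 15.48/(419·2.12²) = 0.0082.

0.008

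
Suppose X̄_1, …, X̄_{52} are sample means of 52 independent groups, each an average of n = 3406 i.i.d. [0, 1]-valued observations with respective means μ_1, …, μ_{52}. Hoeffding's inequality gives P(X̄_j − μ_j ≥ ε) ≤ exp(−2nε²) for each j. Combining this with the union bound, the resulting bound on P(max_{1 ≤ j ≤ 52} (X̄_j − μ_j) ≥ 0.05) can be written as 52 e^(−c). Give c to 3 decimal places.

Union bound over the 52 events: P(max_{1 ≤ j ≤ 52} (X̄_j − μ_j) ≥ 0.05) ≤ 52·exp(−2nε²) = 52 exp(−2·3406·0.05²).
So c = 2·3406·0.05² = 17.0300.

17.030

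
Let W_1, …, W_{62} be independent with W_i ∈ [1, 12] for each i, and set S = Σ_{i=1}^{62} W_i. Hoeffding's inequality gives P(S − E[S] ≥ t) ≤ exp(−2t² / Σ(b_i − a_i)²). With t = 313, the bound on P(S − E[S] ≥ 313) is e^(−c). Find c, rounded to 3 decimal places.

Σ(b_i − a_i)² = 62·(11)² = 7502.
c = 2t²/7502 = 2·313²/7502 = 26.1181.

26.118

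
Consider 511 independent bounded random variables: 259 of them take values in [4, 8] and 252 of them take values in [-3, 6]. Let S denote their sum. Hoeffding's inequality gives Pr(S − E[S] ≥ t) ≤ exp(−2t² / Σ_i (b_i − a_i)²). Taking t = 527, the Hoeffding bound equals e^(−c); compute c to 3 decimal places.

Σ(b_i − a_i)² = 259·4² + 252·9² = 24556.
c = 2t² / 24556 = 2·527² / 24556 = 22.6201.

22.620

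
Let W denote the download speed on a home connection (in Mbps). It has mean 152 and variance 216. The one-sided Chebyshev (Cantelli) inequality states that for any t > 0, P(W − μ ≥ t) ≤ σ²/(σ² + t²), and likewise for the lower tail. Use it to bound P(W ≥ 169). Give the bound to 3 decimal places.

0.428

Here σ² = 216 and t = 17, so σ² + t² = 505.
Cantelli's bound: 216/505 = 0.4277.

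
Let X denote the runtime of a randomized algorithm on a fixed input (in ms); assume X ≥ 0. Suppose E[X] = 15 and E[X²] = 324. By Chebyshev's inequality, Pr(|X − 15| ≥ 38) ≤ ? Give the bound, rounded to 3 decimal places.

0.069

Var(X) = E[X²] − (E[X])² = 324 − 225 = 99.
Chebyshev's inequality: Pr(|X − μ| ≥ t) ≤ Var(X)/t² = 99/1444 = 0.0686.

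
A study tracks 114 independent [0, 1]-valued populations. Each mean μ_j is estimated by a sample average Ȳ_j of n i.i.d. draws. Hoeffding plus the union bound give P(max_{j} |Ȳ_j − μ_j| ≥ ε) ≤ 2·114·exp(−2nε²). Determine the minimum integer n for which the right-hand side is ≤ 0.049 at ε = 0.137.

Need 2·114·exp(−2nε²) ≤ 0.049, i.e. exp(−2nε²) ≤ 0.049/228.
So 2nε² ≥ ln(228/0.049) = 8.445281.
Hence n ≥ 8.445281/(2·0.137²) = 224.980.
The smallest integer n is 225.

225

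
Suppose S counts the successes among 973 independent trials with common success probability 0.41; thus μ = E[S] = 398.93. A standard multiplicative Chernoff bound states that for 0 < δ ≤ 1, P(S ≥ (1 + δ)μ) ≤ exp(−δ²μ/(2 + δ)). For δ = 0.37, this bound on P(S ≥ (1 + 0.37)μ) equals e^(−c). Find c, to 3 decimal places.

23.044

c = δ²μ/(2 + δ) = 0.37²·398.93/(2 + 0.37) = 23.0437.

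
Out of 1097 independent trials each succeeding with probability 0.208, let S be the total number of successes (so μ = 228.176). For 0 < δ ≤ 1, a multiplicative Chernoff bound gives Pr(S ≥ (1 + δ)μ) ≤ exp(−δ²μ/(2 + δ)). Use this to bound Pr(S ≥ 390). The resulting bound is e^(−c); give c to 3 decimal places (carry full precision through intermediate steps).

42.362

Write 390 = (1 + δ)μ, so δ = 390/228.176 − 1 = 0.7092069…
Then the exponent is δ²μ/(2 + δ) = (390 − μ)² / (μ·(2 + δ)) = 42.361734.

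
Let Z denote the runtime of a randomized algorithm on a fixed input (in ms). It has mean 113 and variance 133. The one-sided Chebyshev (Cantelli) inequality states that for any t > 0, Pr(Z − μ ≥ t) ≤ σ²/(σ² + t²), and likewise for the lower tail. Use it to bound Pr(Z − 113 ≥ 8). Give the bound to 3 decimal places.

0.675

Here σ² = 133 and t = 8, so σ² + t² = 197.
Cantelli's bound: 133/197 = 0.6751.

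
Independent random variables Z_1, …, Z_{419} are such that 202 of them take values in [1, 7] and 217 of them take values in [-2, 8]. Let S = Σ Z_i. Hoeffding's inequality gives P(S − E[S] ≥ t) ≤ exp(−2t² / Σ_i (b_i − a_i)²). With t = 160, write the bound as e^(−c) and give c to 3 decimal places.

Σ(b_i − a_i)² = 202·6² + 217·10² = 28972.
c = 2t² / 28972 = 2·160² / 28972 = 1.7672.

1.767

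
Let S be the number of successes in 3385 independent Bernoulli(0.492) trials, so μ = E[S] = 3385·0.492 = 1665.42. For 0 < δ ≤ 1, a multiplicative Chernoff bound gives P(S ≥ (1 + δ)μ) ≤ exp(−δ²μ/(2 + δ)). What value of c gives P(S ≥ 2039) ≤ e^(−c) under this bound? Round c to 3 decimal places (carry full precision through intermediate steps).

37.674

Write 2039 = (1 + δ)μ, so δ = 2039/1665.42 − 1 = 0.2243158…
Then the exponent is δ²μ/(2 + δ) = (2039 − μ)² / (μ·(2 + δ)) = 37.674458.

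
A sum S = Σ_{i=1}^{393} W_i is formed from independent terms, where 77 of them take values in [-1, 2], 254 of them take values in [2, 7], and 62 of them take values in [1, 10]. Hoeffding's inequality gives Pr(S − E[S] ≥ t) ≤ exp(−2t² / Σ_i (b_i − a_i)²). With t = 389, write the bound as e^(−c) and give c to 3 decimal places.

25.084

Σ(b_i − a_i)² = 77·3² + 254·5² + 62·9² = 12065.
c = 2t² / 12065 = 2·389² / 12065 = 25.0843.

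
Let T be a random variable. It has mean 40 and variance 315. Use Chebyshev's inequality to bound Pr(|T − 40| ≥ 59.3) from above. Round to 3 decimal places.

0.090

Chebyshev: Pr(|T − μ| ≥ t) ≤ Var(T)/t².
Bound = 315 / 3516.49 = 0.0896.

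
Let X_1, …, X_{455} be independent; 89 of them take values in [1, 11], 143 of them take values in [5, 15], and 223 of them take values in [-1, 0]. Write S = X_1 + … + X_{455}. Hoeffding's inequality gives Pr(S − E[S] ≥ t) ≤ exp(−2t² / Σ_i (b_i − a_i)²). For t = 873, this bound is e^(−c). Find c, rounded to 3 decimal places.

Σ(b_i − a_i)² = 89·10² + 143·10² + 223·1² = 23423.
c = 2t² / 23423 = 2·873² / 23423 = 65.0753.

65.075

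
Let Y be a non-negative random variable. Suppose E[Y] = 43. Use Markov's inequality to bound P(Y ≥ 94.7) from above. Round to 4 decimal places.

0.4541

Markov's inequality: for a non-negative random variable, P(Y ≥ a) ≤ E[Y]/a.
Here E[Y] = 43 and a = 94.7, so the bound is 43/94.7 = 0.4541.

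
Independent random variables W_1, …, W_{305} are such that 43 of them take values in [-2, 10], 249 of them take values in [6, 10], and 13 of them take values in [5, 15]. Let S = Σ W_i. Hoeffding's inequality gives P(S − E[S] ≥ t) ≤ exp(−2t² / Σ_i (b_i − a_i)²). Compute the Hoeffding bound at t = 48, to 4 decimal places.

Σ(b_i − a_i)² = 43·12² + 249·4² + 13·10² = 11476.
Exponent = 2·48² / 11476 = 0.40153.
Bound = exp(−0.40153) = 0.66929.

0.6693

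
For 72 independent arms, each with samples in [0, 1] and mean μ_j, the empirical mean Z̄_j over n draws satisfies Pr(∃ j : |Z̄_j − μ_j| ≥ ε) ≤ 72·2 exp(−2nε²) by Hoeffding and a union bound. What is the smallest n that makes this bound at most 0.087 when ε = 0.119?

Need 2·72·exp(−2nε²) ≤ 0.087, i.e. exp(−2nε²) ≤ 0.087/144.
So 2nε² ≥ ln(144/0.087) = 7.411660.
Hence n ≥ 7.411660/(2·0.119²) = 261.693.
The smallest integer n is 262.

262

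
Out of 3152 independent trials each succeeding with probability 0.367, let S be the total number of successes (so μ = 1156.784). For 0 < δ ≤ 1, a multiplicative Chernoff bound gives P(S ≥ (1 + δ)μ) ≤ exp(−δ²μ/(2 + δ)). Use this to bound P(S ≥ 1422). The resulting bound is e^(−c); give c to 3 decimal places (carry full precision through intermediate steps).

Write 1422 = (1 + δ)μ, so δ = 1422/1156.784 − 1 = 0.2292701…
Then the exponent is δ²μ/(2 + δ) = (1422 − μ)² / (μ·(2 + δ)) = 27.276238.

27.276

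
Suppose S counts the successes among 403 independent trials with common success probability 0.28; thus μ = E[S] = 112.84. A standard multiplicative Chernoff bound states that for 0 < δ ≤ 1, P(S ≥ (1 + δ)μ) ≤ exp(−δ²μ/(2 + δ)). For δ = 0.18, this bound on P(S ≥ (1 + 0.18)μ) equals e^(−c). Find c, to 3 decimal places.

c = δ²μ/(2 + δ) = 0.18²·112.84/(2 + 0.18) = 1.6771.

1.677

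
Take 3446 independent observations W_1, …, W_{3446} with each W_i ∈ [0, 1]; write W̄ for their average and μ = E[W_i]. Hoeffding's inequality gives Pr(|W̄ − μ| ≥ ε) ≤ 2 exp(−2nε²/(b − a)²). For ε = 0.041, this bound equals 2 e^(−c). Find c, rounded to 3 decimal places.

c = 2nε²/(b − a)² = 2·3446·0.041² / 1² = 11.5855.

11.585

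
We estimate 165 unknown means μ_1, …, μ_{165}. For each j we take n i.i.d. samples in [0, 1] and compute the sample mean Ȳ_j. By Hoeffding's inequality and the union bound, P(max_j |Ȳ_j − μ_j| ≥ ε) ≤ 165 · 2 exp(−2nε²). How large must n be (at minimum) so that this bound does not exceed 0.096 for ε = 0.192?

Need 2·165·exp(−2nε²) ≤ 0.096, i.e. exp(−2nε²) ≤ 0.096/330.
So 2nε² ≥ ln(330/0.096) = 8.142500.
Hence n ≥ 8.142500/(2·0.192²) = 110.440.
The smallest integer n is 111.

111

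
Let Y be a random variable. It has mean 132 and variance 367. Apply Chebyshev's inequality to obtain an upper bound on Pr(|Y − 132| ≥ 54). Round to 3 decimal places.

Chebyshev: Pr(|Y − μ| ≥ t) ≤ Var(Y)/t².
Bound = 367 / 2916 = 0.1259.

0.126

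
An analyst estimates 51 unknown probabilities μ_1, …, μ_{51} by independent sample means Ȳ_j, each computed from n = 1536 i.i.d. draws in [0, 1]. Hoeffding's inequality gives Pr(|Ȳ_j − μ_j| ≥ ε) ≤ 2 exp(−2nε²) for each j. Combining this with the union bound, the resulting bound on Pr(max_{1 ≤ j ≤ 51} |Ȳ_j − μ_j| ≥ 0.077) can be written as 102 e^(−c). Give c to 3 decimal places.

Union bound over the 51 events: Pr(max_{1 ≤ j ≤ 51} |Ȳ_j − μ_j| ≥ 0.077) ≤ 51·2·exp(−2nε²) = 102 exp(−2·1536·0.077²).
So c = 2·1536·0.077² = 18.2139.

18.214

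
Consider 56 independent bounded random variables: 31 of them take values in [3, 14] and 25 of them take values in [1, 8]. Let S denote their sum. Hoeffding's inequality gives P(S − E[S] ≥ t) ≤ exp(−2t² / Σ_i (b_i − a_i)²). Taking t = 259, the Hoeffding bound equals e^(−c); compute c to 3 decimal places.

26.962

Σ(b_i − a_i)² = 31·11² + 25·7² = 4976.
c = 2t² / 4976 = 2·259² / 4976 = 26.9618.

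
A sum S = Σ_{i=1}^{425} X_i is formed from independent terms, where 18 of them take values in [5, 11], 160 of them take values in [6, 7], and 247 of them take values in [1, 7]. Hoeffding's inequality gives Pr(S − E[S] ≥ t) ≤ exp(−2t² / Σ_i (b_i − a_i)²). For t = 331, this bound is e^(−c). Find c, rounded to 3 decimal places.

22.590

Σ(b_i − a_i)² = 18·6² + 160·1² + 247·6² = 9700.
c = 2t² / 9700 = 2·331² / 9700 = 22.5899.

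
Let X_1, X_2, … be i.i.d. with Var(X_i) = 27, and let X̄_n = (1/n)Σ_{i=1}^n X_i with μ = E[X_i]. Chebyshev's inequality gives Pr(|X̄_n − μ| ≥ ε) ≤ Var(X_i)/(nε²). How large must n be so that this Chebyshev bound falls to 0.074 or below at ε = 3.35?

33

Require 27/(n·3.35²) ≤ 0.074, i.e. n ≥ 27/(0.074·3.35²) = 32.512.
The smallest integer n is 33.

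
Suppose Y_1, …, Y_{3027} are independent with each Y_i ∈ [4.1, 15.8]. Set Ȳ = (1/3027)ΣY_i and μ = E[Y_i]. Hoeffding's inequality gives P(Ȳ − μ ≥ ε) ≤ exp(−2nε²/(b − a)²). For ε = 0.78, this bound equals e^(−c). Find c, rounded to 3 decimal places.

26.907

c = 2nε²/(b − a)² = 2·3027·0.78² / 11.7² = 26.9067.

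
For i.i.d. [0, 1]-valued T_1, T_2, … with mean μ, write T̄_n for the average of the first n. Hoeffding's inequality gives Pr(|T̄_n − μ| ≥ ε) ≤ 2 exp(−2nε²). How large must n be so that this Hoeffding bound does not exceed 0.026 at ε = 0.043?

Require 2·exp(−2nε²) ≤ 0.026, i.e. 2nε² ≥ ln(2/0.026) = 4.342806.
So n ≥ 4.342806 / (2·0.043²) = 1174.366.
The smallest integer n is 1175.

1175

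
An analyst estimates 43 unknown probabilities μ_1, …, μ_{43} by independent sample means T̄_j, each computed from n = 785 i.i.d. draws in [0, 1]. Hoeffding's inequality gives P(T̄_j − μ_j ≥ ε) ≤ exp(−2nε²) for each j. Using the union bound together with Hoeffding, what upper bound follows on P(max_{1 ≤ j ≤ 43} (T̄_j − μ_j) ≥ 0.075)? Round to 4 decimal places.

Per-experiment Hoeffding bound: exp(−2·785·0.075²) = exp(−8.83125) = 0.0001461.
Union bound over 43 events: 43·0.0001461 = 0.00628.

0.0063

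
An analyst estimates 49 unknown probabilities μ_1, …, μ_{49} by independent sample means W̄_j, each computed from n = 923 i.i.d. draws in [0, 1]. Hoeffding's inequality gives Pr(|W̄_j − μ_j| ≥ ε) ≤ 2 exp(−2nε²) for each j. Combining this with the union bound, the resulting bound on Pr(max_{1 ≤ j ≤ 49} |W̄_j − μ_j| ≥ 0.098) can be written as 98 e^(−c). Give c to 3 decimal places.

17.729

Union bound over the 49 events: Pr(max_{1 ≤ j ≤ 49} |W̄_j − μ_j| ≥ 0.098) ≤ 49·2·exp(−2nε²) = 98 exp(−2·923·0.098²).
So c = 2·923·0.098² = 17.7290.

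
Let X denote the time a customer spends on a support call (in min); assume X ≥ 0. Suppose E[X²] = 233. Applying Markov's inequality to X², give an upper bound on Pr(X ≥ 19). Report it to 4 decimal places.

0.6454

Since X ≥ 0, the event {X ≥ 19} is the same as {X² ≥ 361}.
Markov's inequality applied to X² gives Pr(X² ≥ 361) ≤ E[X²]/361 = 233/361 = 0.6454.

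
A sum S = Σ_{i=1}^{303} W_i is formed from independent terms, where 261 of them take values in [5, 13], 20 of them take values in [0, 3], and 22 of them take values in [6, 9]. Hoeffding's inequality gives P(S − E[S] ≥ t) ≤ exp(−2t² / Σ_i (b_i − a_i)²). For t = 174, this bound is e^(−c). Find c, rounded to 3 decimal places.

Σ(b_i − a_i)² = 261·8² + 20·3² + 22·3² = 17082.
c = 2t² / 17082 = 2·174² / 17082 = 3.5448.

3.545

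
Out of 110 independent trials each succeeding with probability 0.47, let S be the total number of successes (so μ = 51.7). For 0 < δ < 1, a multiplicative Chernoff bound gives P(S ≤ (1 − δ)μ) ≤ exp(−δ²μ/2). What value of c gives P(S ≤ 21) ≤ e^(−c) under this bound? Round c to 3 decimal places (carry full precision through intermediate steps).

Write 21 = (1 − δ)μ, so δ = 1 − 21/51.7 = 0.5938104…
Then the exponent is δ²μ/2 = (μ − 21)²/(2μ) = 9.114990.

9.115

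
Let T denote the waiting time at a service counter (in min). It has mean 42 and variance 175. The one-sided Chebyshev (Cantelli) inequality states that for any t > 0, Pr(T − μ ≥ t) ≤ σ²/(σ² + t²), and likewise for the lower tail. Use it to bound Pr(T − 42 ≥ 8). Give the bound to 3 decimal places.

0.732

Here σ² = 175 and t = 8, so σ² + t² = 239.
Cantelli's bound: 175/239 = 0.7322.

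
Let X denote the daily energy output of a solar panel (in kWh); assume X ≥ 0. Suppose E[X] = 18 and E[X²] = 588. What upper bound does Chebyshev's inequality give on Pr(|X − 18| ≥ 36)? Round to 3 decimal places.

Var(X) = E[X²] − (E[X])² = 588 − 324 = 264.
Chebyshev's inequality: Pr(|X − μ| ≥ t) ≤ Var(X)/t² = 264/1296 = 0.2037.

0.204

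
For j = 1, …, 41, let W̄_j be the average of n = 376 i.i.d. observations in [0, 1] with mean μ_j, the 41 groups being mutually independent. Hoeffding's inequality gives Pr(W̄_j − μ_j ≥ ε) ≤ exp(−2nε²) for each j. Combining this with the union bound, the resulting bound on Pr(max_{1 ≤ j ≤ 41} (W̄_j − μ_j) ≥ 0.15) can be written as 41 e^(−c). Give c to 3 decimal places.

16.920

Union bound over the 41 events: Pr(max_{1 ≤ j ≤ 41} (W̄_j − μ_j) ≥ 0.15) ≤ 41·exp(−2nε²) = 41 exp(−2·376·0.15²).
So c = 2·376·0.15² = 16.9200.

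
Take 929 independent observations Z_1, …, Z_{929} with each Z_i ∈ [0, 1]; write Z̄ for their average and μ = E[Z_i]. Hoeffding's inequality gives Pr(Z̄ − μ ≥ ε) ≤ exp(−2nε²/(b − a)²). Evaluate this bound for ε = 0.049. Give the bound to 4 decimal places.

Exponent: 2nε²/(b − a)² = 2·929·0.049² / 1² = 4.46106.
Bound = exp(−4.46106) = 0.01155.

0.0116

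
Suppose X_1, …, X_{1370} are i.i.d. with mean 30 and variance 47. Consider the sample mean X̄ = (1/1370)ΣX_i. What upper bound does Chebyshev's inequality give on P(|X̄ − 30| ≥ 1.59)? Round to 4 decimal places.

0.0136

Var(X̄) = Var(X_i)/n = 47/1370 = 0.034307.
Chebyshev: P(|X̄ − 30| ≥ 1.59) ≤ Var(X̄)/(1.59)² = 47/(1370·1.59²) = 0.0136.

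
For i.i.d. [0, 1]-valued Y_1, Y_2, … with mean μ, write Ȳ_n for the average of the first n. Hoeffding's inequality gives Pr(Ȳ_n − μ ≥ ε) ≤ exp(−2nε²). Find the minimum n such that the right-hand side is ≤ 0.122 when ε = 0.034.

Require exp(−2nε²) ≤ 0.122, i.e. 2nε² ≥ ln(1/0.122) = 2.103734.
So n ≥ 2.103734 / (2·0.034²) = 909.920.
The smallest integer n is 910.

910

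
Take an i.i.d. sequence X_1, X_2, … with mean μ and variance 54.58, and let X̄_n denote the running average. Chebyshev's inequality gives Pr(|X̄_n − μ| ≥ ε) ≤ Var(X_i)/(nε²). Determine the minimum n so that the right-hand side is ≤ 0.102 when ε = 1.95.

141

Require 54.58/(n·1.95²) ≤ 0.102, i.e. n ≥ 54.58/(0.102·1.95²) = 140.723.
The smallest integer n is 141.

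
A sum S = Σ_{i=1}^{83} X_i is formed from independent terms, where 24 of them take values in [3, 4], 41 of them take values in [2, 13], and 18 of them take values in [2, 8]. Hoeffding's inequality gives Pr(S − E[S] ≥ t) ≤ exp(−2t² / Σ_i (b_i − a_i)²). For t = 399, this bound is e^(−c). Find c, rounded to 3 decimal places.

Σ(b_i − a_i)² = 24·1² + 41·11² + 18·6² = 5633.
c = 2t² / 5633 = 2·399² / 5633 = 56.5244.

56.524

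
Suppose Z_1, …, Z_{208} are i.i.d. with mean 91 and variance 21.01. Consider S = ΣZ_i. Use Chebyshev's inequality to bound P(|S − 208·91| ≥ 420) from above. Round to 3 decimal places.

0.025

Var(S) = n·Var(Z_i) = 208·21.01 = 4370.08.
Chebyshev: P(|S − 208·91| ≥ 420) ≤ Var(S)/420² = 4370.08/176400 = 0.0248.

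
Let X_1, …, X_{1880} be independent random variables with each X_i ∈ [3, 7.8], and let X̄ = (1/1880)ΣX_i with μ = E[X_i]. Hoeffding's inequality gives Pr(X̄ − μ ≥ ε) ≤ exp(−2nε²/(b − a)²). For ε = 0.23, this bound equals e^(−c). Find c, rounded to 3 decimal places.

8.633

c = 2nε²/(b − a)² = 2·1880·0.23² / 4.8² = 8.6330.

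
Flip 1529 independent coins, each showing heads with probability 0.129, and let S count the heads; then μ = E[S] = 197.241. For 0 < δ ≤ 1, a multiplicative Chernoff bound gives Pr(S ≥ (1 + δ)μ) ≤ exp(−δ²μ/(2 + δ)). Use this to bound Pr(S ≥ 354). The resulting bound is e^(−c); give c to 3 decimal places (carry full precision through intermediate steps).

44.578

Write 354 = (1 + δ)μ, so δ = 354/197.241 − 1 = 0.7947587…
Then the exponent is δ²μ/(2 + δ) = (354 − μ)² / (μ·(2 + δ)) = 44.578295.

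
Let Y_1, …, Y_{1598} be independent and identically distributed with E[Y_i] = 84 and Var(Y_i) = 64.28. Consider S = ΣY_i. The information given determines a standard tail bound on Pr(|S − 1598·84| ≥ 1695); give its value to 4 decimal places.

With mean and variance of each term known, Chebyshev's inequality bounds the deviation of the sum (or sample mean).
Var(S) = n·Var(Y_i) = 1598·64.28 = 102719.44.
Chebyshev: Pr(|S − 1598·84| ≥ 1695) ≤ Var(S)/1695² = 102719.44/2873025 = 0.0358.

0.0358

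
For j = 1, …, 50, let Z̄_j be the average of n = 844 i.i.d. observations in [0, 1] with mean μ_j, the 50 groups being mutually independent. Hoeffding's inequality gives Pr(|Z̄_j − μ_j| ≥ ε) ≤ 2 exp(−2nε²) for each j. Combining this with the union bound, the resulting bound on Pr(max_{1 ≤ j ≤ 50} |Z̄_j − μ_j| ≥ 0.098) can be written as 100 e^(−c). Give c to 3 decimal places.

Union bound over the 50 events: Pr(max_{1 ≤ j ≤ 50} |Z̄_j − μ_j| ≥ 0.098) ≤ 50·2·exp(−2nε²) = 100 exp(−2·844·0.098²).
So c = 2·844·0.098² = 16.2116.

16.212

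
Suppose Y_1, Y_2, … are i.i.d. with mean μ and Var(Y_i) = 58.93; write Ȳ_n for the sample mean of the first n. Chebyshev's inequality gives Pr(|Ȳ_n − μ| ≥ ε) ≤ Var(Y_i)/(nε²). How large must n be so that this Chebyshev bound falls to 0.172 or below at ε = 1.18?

247

Require 58.93/(n·1.18²) ≤ 0.172, i.e. n ≥ 58.93/(0.172·1.18²) = 246.062.
The smallest integer n is 247.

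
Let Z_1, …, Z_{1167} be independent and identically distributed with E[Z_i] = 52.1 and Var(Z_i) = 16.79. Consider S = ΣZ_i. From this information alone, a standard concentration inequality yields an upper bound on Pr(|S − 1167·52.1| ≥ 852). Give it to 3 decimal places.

With mean and variance of each term known, Chebyshev's inequality bounds the deviation of the sum (or sample mean).
Var(S) = n·Var(Z_i) = 1167·16.79 = 19593.93.
Chebyshev: Pr(|S − 1167·52.1| ≥ 852) ≤ Var(S)/852² = 19593.93/725904 = 0.0270.

0.027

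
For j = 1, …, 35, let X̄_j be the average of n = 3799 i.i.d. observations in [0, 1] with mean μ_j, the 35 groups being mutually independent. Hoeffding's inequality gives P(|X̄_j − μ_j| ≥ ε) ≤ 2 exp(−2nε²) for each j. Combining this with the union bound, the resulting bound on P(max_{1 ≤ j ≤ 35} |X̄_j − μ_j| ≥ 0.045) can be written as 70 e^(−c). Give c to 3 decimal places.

Union bound over the 35 events: P(max_{1 ≤ j ≤ 35} |X̄_j − μ_j| ≥ 0.045) ≤ 35·2·exp(−2nε²) = 70 exp(−2·3799·0.045²).
So c = 2·3799·0.045² = 15.3859.

15.386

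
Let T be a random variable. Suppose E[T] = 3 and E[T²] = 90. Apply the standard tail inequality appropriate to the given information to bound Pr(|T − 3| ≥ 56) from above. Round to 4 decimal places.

The first two moments determine the variance, so Chebyshev's inequality is the sharpest standard bound available.
Var(T) = E[T²] − (E[T])² = 90 − 9 = 81.
Chebyshev's inequality: Pr(|T − μ| ≥ t) ≤ Var(T)/t² = 81/3136 = 0.0258.

0.0258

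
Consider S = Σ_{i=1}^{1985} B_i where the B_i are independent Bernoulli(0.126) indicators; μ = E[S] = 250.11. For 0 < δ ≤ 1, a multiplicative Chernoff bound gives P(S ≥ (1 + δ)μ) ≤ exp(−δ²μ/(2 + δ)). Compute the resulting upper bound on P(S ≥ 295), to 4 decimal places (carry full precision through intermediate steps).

Write 295 = (1 + δ)μ, so δ = 295/250.11 − 1 = 0.179481…
Then the exponent is δ²μ/(2 + δ) = (295 − μ)² / (μ·(2 + δ)) = 3.696707.
Bound = exp(−3.696707) = 0.02481.

0.0248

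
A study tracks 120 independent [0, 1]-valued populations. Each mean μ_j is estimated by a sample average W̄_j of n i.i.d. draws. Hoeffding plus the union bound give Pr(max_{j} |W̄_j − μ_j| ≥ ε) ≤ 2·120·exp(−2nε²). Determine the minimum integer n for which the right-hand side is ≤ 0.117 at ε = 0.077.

Need 2·120·exp(−2nε²) ≤ 0.117, i.e. exp(−2nε²) ≤ 0.117/240.
So 2nε² ≥ ln(240/0.117) = 7.626220.
Hence n ≥ 7.626220/(2·0.077²) = 643.129.
The smallest integer n is 644.

644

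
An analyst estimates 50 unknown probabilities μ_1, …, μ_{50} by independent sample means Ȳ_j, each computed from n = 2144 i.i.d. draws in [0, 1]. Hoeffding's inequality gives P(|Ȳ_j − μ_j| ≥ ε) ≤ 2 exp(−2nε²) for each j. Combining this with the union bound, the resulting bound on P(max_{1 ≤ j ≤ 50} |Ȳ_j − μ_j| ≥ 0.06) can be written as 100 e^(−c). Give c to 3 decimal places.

Union bound over the 50 events: P(max_{1 ≤ j ≤ 50} |Ȳ_j − μ_j| ≥ 0.06) ≤ 50·2·exp(−2nε²) = 100 exp(−2·2144·0.06²).
So c = 2·2144·0.06² = 15.4368.

15.437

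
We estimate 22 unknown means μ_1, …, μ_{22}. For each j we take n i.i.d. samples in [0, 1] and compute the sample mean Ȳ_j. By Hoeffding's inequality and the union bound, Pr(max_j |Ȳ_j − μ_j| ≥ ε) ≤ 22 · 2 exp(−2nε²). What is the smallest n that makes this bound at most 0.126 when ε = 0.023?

Need 2·22·exp(−2nε²) ≤ 0.126, i.e. exp(−2nε²) ≤ 0.126/44.
So 2nε² ≥ ln(44/0.126) = 5.855663.
Hence n ≥ 5.855663/(2·0.023²) = 5534.653.
The smallest integer n is 5535.

5535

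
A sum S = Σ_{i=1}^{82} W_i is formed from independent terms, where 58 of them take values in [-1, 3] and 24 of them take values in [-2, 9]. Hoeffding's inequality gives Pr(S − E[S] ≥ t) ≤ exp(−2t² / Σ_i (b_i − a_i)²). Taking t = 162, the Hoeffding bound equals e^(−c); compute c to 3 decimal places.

13.697

Σ(b_i − a_i)² = 58·4² + 24·11² = 3832.
c = 2t² / 3832 = 2·162² / 3832 = 13.6973.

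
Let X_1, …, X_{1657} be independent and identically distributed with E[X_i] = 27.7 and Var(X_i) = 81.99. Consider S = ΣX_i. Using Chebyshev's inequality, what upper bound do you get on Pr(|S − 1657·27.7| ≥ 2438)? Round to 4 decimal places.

Var(S) = n·Var(X_i) = 1657·81.99 = 135857.43.
Chebyshev: Pr(|S − 1657·27.7| ≥ 2438) ≤ Var(S)/2438² = 135857.43/5943844 = 0.0229.

0.0229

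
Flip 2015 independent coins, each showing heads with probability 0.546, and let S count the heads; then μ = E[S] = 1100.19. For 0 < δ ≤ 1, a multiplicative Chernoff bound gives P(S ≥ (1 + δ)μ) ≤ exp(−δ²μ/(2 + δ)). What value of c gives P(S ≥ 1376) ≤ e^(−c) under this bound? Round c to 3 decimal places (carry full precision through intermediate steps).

30.721

Write 1376 = (1 + δ)μ, so δ = 1376/1100.19 − 1 = 0.2506931…
Then the exponent is δ²μ/(2 + δ) = (1376 − μ)² / (μ·(2 + δ)) = 30.721050.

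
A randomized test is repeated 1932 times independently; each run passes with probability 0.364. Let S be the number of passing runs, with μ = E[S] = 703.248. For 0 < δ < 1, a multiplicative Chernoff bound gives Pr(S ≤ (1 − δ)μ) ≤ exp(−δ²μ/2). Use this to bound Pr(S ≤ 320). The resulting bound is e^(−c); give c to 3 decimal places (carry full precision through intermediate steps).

Write 320 = (1 − δ)μ, so δ = 1 − 320/703.248 = 0.5449685…
Then the exponent is δ²μ/2 = (μ − 320)²/(2μ) = 104.429042.

104.429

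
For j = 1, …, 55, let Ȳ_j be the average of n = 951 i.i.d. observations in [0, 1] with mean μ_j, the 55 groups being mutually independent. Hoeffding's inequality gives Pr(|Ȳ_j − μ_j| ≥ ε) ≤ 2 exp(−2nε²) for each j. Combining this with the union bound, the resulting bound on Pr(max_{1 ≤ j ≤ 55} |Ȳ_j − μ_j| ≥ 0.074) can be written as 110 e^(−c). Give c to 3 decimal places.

Union bound over the 55 events: Pr(max_{1 ≤ j ≤ 55} |Ȳ_j − μ_j| ≥ 0.074) ≤ 55·2·exp(−2nε²) = 110 exp(−2·951·0.074²).
So c = 2·951·0.074² = 10.4154.

10.415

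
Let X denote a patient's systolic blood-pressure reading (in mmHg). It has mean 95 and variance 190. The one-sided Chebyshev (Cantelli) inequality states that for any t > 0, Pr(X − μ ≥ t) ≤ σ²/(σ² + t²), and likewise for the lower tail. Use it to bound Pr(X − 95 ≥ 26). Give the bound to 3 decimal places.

0.219

Here σ² = 190 and t = 26, so σ² + t² = 866.
Cantelli's bound: 190/866 = 0.2194.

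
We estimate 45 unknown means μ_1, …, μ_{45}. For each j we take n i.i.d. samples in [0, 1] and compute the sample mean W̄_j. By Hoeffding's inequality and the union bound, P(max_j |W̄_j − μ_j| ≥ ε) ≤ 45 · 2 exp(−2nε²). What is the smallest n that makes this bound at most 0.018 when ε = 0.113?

334

Need 2·45·exp(−2nε²) ≤ 0.018, i.e. exp(−2nε²) ≤ 0.018/90.
So 2nε² ≥ ln(90/0.018) = 8.517193.
Hence n ≥ 8.517193/(2·0.113²) = 333.511.
The smallest integer n is 334.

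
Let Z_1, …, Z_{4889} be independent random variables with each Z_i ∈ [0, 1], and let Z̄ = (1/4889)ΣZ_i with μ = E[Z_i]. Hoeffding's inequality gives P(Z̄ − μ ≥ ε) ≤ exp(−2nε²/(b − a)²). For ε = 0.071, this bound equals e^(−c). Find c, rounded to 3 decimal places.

49.291

c = 2nε²/(b − a)² = 2·4889·0.071² / 1² = 49.2909.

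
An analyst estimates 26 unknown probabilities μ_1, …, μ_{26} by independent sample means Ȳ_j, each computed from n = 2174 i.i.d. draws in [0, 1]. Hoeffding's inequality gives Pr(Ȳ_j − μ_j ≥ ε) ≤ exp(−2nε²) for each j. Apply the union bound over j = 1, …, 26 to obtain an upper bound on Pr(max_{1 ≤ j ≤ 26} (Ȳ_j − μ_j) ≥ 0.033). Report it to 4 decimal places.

Per-experiment Hoeffding bound: exp(−2·2174·0.033²) = exp(−4.73497) = 0.0087827.
Union bound over 26 events: 26·0.0087827 = 0.22835.

0.2284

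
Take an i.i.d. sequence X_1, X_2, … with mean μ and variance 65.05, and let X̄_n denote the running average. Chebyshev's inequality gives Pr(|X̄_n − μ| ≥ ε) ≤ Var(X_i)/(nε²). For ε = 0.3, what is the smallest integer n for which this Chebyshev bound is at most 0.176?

Require 65.05/(n·0.3²) ≤ 0.176, i.e. n ≥ 65.05/(0.176·0.3²) = 4106.692.
The smallest integer n is 4107.

4107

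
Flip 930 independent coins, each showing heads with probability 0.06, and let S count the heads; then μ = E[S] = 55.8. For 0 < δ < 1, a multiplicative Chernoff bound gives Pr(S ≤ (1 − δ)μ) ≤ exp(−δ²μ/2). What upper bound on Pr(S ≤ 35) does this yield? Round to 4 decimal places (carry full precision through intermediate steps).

0.0207

Write 35 = (1 − δ)μ, so δ = 1 − 35/55.8 = 0.3727599…
Then the exponent is δ²μ/2 = (μ − 35)²/(2μ) = 3.876703.
Bound = exp(−3.876703) = 0.02072.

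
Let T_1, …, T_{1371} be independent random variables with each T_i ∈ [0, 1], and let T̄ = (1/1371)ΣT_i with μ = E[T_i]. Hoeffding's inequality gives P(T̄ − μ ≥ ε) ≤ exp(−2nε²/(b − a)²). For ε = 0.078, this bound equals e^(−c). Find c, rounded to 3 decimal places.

16.682

c = 2nε²/(b − a)² = 2·1371·0.078² / 1² = 16.6823.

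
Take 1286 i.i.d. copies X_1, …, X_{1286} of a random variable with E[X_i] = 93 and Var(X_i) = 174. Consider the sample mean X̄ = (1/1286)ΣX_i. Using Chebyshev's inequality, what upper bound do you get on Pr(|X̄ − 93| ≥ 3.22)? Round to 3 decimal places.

Var(X̄) = Var(X_i)/n = 174/1286 = 0.1353.
Chebyshev: Pr(|X̄ − 93| ≥ 3.22) ≤ Var(X̄)/(3.22)² = 174/(1286·3.22²) = 0.0130.

0.013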